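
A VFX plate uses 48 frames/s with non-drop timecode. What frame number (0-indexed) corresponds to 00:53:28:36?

154020

Total seconds to the label: (0 × 3600 + 53 × 60 + 28) = 3208.
Frame index = 3208 × 48 + 36 = 154020.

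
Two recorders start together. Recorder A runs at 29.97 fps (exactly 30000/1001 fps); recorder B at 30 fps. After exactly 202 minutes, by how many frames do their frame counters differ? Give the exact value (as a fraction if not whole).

202 min = 12120 s.
A emits 30000/1001 × 12120 = 363600000/1001 frames; B emits 30 × 12120 = 363600.
Difference = 363600/1001 frames (≈ 363.2368); B is ahead of A.

363600/1001 frames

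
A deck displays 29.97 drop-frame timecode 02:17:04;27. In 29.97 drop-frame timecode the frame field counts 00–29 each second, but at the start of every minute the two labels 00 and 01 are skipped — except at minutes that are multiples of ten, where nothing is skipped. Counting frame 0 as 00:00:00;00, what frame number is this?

As if non-drop at 30 labels/s: (2 × 3600 + 17 × 60 + 4) × 30 + 27 = 246747.
Minute boundaries passed: 137; those not divisible by 10: 137 − 13 = 124; dropped labels = 2 × 124 = 248.
Actual frame index = 246747 − 248 = 246499.

246499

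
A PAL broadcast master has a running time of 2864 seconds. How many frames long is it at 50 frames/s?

Frames = 2864 × 50 = 143200.

143200 frames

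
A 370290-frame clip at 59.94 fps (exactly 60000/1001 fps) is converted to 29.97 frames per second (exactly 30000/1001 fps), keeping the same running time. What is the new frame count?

185145 frames

Frames at target rate = 370290 × (30000/1001) / (60000/1001) = 185145.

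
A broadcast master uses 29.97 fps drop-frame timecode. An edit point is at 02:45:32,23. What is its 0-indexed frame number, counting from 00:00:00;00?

Complete 10-minute blocks: 16, each 17982 frames → 287712.
Remaining 5 whole minutes in the current block: 1800 + 4 × 1798 = 8992 frames.
Within the current minute: 32 × 30 + 23 − 2 = 981 (labels ;00/;01 skipped at this minute). Total = 287712 + 8992 + 981 = 297685.

297685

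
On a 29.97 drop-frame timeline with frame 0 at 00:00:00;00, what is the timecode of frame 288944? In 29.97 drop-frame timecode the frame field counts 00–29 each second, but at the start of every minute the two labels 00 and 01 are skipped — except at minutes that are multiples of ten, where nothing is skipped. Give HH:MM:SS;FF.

Each 10-minute DF block holds 10 × 60 × 30 − 9 × 2 = 17982 frames. 288944 ÷ 17982 → 16 full blocks, remainder 1232.
Within the partial block the first minute is 1800 frames and each further minute 1798, so 0 further minute boundaries passed. Total skipped labels = 18 × 16 + 2 × 0 = 288.
Non-drop label index = 288944 + 288 = 289232; at 30 labels/s that is 02:40:41:02, i.e. DF 02:40:41;02.

02:40:41;02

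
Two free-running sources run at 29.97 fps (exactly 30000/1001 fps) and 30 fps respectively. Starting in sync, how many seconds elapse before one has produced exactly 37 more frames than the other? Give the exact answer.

37037/30 seconds

The gap grows by |30 − 30000/1001| = 30/1001 frames per second.
Time for a 37-frame gap: 37 ÷ (30/1001) = 37037/30 s.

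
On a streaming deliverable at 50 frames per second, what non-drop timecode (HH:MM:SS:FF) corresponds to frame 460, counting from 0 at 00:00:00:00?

00:00:09:10

460 ÷ 50 = 9 full seconds, remainder 10 frames.
9 s = 0 h 0 min 9 s.
Timecode: 00:00:09:10.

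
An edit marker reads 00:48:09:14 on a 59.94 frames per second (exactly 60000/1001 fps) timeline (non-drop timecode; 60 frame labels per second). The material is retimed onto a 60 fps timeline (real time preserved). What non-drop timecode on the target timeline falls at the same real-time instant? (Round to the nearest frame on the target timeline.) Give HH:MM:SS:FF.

00:48:12:07

Source frame index: (0×3600 + 48×60 + 9) × 60 + 14 = 173354.
Real time: 173354 / (60000/1001) = 86763677/30000 s.
Target frame: (86763677/30000) × (60) = 86763677/500 ≈ 173527.354 → 173527.
At 60 labels/s: frame 173527 → 00:48:12:07.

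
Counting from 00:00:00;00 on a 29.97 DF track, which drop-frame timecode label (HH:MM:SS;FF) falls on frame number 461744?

Ten DF minutes hold 17982 frames, so frame 461744 lies in block 25 (frames 449550–467531) with 12194 frames into that block.
The block's first minute is 1800 frames and the rest 1798 each; 12194 frames reaches minute 6, so 25 × 18 + 6 × 2 = 462 labels have been skipped so far.
Adding those back, label number 461744 + 462 = 462206 at 30 labels/s is 15406 s + 26 f = 4 h 16 min 46 s frame 26, i.e. 04:16:46;26.

04:16:46;26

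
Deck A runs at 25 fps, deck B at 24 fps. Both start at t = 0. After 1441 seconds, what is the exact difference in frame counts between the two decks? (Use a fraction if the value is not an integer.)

A emits 25 × 1441 = 36025 frames; B emits 24 × 1441 = 34584.
Difference = 1441 frames; B is behind A.

1441 frames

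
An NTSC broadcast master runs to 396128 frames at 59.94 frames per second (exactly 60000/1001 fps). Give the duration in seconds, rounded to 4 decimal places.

6608.7355 seconds

Running time = 396128 × 1001/60000 = 12391379/1875 s ≈ 6608.7355 s.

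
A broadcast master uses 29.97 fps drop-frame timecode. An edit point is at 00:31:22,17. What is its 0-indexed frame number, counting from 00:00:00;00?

56421

Complete 10-minute blocks: 3, each 17982 frames → 53946.
Remaining 1 whole minute in the current block: 1800 + 0 × 1798 = 1800 frames.
Within the current minute: 22 × 30 + 17 − 2 = 675 (labels ;00/;01 skipped at this minute). Total = 53946 + 1800 + 675 = 56421.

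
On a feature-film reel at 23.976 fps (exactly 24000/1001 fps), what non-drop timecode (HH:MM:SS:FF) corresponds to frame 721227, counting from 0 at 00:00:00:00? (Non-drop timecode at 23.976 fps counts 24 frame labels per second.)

721227 ÷ 24 = 30051 full seconds, remainder 3 frames.
30051 s = 8 h 20 min 51 s.
Timecode: 08:20:51:03.

08:20:51:03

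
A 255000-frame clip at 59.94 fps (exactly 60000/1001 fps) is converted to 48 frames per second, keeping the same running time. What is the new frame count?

Target frames = source frames × (target rate / source rate) = 255000 × (48)/(60000/1001) = 255000 × 1001/1250 = 204204.

204204 frames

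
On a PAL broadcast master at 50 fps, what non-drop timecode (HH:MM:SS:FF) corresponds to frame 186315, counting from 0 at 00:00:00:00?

186315 ÷ 50 = 3726 full seconds, remainder 15 frames.
3726 s = 1 h 2 min 6 s.
Timecode: 01:02:06:15.

01:02:06:15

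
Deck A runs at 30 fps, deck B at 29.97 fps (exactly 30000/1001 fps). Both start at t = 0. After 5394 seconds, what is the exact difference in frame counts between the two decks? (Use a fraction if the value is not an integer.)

161820/1001 frames

A emits 30 × 5394 = 161820 frames; B emits 30000/1001 × 5394 = 161820000/1001.
Difference = 161820/1001 frames (≈ 161.6583); B is behind A.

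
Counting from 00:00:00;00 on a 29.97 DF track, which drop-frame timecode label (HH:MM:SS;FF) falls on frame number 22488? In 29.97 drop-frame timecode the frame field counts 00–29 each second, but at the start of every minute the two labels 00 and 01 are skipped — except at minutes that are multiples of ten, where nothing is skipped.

Each 10-minute DF block holds 10 × 60 × 30 − 9 × 2 = 17982 frames. 22488 ÷ 17982 → 1 full block, remainder 4506.
Within the partial block the first minute is 1800 frames and each further minute 1798, so 2 further minute boundaries passed. Total skipped labels = 18 × 1 + 2 × 2 = 22.
Non-drop label index = 22488 + 22 = 22510; at 30 labels/s that is 00:12:30:10, i.e. DF 00:12:30;10.

00:12:30;10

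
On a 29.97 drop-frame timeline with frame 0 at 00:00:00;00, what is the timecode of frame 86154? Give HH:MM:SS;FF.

00:47:54;20

Each 10-minute DF block holds 10 × 60 × 30 − 9 × 2 = 17982 frames. 86154 ÷ 17982 → 4 full blocks, remainder 14226.
Within the partial block the first minute is 1800 frames and each further minute 1798, so 7 further minute boundaries passed. Total skipped labels = 18 × 4 + 2 × 7 = 86.
Non-drop label index = 86154 + 86 = 86240; at 30 labels/s that is 00:47:54:20, i.e. DF 00:47:54;20.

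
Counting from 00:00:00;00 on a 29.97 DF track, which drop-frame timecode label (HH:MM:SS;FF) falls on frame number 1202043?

11:08:28;07

Ten DF minutes hold 17982 frames, so frame 1202043 lies in block 66 (frames 1186812–1204793) with 15231 frames into that block.
The block's first minute is 1800 frames and the rest 1798 each; 15231 frames reaches minute 8, so 66 × 18 + 8 × 2 = 1204 labels have been skipped so far.
Adding those back, label number 1202043 + 1204 = 1203247 at 30 labels/s is 40108 s + 7 f = 11 h 8 min 28 s frame 7, i.e. 11:08:28;07.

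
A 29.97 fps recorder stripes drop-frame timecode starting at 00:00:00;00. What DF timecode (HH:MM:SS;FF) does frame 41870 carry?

00:23:17;02

Ten DF minutes hold 17982 frames, so frame 41870 lies in block 2 (frames 35964–53945) with 5906 frames into that block.
The block's first minute is 1800 frames and the rest 1798 each; 5906 frames reaches minute 3, so 2 × 18 + 3 × 2 = 42 labels have been skipped so far.
Adding those back, label number 41870 + 42 = 41912 at 30 labels/s is 1397 s + 2 f = 0 h 23 min 17 s frame 2, i.e. 00:23:17;02.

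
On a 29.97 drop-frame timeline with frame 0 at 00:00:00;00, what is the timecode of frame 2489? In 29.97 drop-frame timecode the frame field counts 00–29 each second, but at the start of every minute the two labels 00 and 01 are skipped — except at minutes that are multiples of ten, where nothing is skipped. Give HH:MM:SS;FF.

Each 10-minute DF block holds 10 × 60 × 30 − 9 × 2 = 17982 frames. 2489 ÷ 17982 → 0 full blocks, remainder 2489.
Within the partial block the first minute is 1800 frames and each further minute 1798, so 1 further minute boundary passed. Total skipped labels = 18 × 0 + 2 × 1 = 2.
Non-drop label index = 2489 + 2 = 2491; at 30 labels/s that is 00:01:23:01, i.e. DF 00:01:23;01.

00:01:23;01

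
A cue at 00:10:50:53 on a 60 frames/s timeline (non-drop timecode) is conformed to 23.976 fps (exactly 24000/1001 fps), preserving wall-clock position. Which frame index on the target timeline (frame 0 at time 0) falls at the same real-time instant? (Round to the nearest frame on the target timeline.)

frame 15606

Source frame index: (0×3600 + 10×60 + 50) × 60 + 53 = 39053.
Real time: 39053 / (60) = 39053/60 s.
Target frame: (39053/60) × (24000/1001) = 2231600/143 ≈ 15605.594 → 15606.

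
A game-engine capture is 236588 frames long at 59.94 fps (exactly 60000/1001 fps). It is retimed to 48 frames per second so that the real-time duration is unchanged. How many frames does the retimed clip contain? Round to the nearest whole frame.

Frames at target rate = 236588 × (48) / (60000/1001) = 118412294/625 ≈ 189459.670.
Nearest whole frame: 189460.

189460 frames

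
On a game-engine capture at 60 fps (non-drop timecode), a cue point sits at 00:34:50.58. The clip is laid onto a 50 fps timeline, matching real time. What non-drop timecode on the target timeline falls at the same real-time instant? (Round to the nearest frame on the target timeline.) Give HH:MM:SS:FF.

Source frame index: (0×3600 + 34×60 + 50) × 60 + 58 = 125458.
Real time: 125458 / (60) = 62729/30 s.
Target frame: (62729/30) × (50) = 313645/3 ≈ 104548.333 → 104548.
At 50 labels/s: frame 104548 → 00:34:50:48.

00:34:50:48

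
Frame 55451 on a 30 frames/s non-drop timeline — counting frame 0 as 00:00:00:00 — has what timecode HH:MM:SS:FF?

55451 ÷ 30 = 1848 full seconds, remainder 11 frames.
1848 s = 0 h 30 min 48 s.
Timecode: 00:30:48:11.

00:30:48:11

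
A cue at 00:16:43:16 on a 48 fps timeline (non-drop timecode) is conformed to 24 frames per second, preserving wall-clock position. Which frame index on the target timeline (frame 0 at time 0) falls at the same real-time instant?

Source frame index: (0×3600 + 16×60 + 43) × 48 + 16 = 48160.
Real time: 48160 / (48) = 3010/3 s.
Target frame: (3010/3) × (24) = 24080.

frame 24080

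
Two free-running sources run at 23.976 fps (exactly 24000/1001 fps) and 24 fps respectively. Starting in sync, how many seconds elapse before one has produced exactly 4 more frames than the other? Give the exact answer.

1001/6 seconds

The gap grows by |24 − 24000/1001| = 24/1001 frames per second.
Time for a 4-frame gap: 4 ÷ (24/1001) = 1001/6 s.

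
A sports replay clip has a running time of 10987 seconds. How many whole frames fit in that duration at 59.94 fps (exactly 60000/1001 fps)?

Frames = 10987 × 60000/1001 = 659220000/1001 ≈ 658561.4386.
Complete frames: 658561.

658561 frames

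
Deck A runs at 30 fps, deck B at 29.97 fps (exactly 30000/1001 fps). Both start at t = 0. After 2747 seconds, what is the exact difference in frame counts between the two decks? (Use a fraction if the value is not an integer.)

82410/1001 frames

A emits 30 × 2747 = 82410 frames; B emits 30000/1001 × 2747 = 82410000/1001.
Difference = 82410/1001 frames (≈ 82.3277); B is behind A.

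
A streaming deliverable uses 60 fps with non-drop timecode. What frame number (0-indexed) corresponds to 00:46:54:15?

frame 168855

Total seconds to the label: (0 × 3600 + 46 × 60 + 54) = 2814.
Frame index = 2814 × 60 + 15 = 168855.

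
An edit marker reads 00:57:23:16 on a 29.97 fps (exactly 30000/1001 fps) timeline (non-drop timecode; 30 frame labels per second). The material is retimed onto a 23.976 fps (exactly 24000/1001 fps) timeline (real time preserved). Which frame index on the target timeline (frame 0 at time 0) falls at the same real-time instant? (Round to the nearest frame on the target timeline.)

Source frame index: (0×3600 + 57×60 + 23) × 30 + 16 = 103306.
Real time: 103306 / (30000/1001) = 51704653/15000 s.
Target frame: (51704653/15000) × (24000/1001) = 413224/5 ≈ 82644.800 → 82645.

frame 82645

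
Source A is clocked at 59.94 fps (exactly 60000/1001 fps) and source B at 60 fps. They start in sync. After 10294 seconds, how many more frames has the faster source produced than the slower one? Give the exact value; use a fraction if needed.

617640/1001 frames

A emits 60000/1001 × 10294 = 617640000/1001 frames; B emits 60 × 10294 = 617640.
Difference = 617640/1001 frames (≈ 617.0230); B is ahead of A.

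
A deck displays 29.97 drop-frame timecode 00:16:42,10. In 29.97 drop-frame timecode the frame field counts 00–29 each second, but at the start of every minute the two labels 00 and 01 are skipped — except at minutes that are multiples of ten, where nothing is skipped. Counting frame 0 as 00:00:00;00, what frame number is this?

30040

Complete 10-minute blocks: 1, each 17982 frames → 17982.
Remaining 6 whole minutes in the current block: 1800 + 5 × 1798 = 10790 frames.
Within the current minute: 42 × 30 + 10 − 2 = 1268 (labels ;00/;01 skipped at this minute). Total = 17982 + 10790 + 1268 = 30040.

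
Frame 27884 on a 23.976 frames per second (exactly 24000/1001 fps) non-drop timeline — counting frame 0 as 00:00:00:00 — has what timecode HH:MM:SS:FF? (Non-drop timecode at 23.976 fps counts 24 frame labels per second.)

27884 ÷ 24 = 1161 full seconds, remainder 20 frames.
1161 s = 0 h 19 min 21 s.
Timecode: 00:19:21:20.

00:19:21:20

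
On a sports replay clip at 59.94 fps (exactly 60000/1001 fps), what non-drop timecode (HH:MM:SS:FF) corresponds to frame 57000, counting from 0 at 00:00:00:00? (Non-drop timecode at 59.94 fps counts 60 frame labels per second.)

00:15:50:00

57000 ÷ 60 = 950 full seconds, remainder 0 frames.
950 s = 0 h 15 min 50 s.
Timecode: 00:15:50:00.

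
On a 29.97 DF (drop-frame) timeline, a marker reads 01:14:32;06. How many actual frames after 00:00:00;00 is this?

As if non-drop at 30 labels/s: (1 × 3600 + 14 × 60 + 32) × 30 + 6 = 134166.
Minute boundaries passed: 74; those not divisible by 10: 74 − 7 = 67; dropped labels = 2 × 67 = 134.
Actual frame index = 134166 − 134 = 134032.

134032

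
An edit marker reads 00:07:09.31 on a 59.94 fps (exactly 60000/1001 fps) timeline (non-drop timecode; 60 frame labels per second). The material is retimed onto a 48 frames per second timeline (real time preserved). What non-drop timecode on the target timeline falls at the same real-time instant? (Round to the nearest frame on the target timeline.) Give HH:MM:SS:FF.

Source frame index: (0×3600 + 7×60 + 9) × 60 + 31 = 25771.
Real time: 25771 / (60000/1001) = 25796771/60000 s.
Target frame: (25796771/60000) × (48) = 25796771/1250 ≈ 20637.417 → 20637.
At 48 labels/s: frame 20637 → 00:07:09:45.

00:07:09:45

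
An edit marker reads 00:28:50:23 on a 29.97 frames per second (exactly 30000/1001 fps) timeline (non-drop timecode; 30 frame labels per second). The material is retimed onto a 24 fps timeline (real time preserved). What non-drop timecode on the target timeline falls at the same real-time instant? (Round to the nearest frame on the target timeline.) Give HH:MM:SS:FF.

00:28:52:12

Source frame index: (0×3600 + 28×60 + 50) × 30 + 23 = 51923.
Real time: 51923 / (30000/1001) = 51974923/30000 s.
Target frame: (51974923/30000) × (24) = 51974923/1250 ≈ 41579.938 → 41580.
At 24 labels/s: frame 41580 → 00:28:52:12.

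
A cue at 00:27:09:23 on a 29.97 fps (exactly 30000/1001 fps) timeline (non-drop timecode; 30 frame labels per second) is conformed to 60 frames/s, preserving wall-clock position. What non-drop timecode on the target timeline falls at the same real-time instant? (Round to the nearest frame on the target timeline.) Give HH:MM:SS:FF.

Source frame index: (0×3600 + 27×60 + 9) × 30 + 23 = 48893.
Real time: 48893 / (30000/1001) = 48941893/30000 s.
Target frame: (48941893/30000) × (60) = 48941893/500 ≈ 97883.786 → 97884.
At 60 labels/s: frame 97884 → 00:27:11:24.

00:27:11:24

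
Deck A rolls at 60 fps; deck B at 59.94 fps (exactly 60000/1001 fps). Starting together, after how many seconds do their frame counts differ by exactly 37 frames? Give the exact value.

37037/60 seconds

The gap grows by |60000/1001 − 60| = 60/1001 frames per second.
Time for a 37-frame gap: 37 ÷ (60/1001) = 37037/60 s.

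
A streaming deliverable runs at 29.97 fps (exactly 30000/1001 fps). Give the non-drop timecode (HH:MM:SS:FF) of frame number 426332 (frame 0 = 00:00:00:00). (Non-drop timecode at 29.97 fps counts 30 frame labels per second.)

426332 ÷ 30 = 14211 full seconds, remainder 2 frames.
14211 s = 3 h 56 min 51 s.
Timecode: 03:56:51:02.

03:56:51:02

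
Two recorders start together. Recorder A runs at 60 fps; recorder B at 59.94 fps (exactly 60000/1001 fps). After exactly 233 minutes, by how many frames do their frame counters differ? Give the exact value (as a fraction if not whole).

233 min = 13980 s.
A emits 60 × 13980 = 838800 frames; B emits 60000/1001 × 13980 = 838800000/1001.
Difference = 838800/1001 frames (≈ 837.9620); B is behind A.

838800/1001 frames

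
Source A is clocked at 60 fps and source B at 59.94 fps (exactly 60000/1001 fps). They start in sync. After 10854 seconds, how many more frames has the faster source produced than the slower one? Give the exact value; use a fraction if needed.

A emits 60 × 10854 = 651240 frames; B emits 60000/1001 × 10854 = 651240000/1001.
Difference = 651240/1001 frames (≈ 650.5894); B is behind A.

651240/1001 frames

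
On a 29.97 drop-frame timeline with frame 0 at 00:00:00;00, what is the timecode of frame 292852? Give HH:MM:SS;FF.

Ten DF minutes hold 17982 frames, so frame 292852 lies in block 16 (frames 287712–305693) with 5140 frames into that block.
The block's first minute is 1800 frames and the rest 1798 each; 5140 frames reaches minute 2, so 16 × 18 + 2 × 2 = 292 labels have been skipped so far.
Adding those back, label number 292852 + 292 = 293144 at 30 labels/s is 9771 s + 14 f = 2 h 42 min 51 s frame 14, i.e. 02:42:51;14.

02:42:51;14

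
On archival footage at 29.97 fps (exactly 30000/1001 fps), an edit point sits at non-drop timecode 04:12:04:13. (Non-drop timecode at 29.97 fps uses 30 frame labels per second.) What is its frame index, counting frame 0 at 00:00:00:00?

frame 453733

Total seconds to the label: (4 × 3600 + 12 × 60 + 4) = 15124.
Frame index = 15124 × 30 + 13 = 453733.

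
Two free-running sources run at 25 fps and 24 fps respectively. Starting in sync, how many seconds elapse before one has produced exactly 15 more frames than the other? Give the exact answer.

15 seconds

The gap grows by |24 − 25| = 1 frame per second.
Time for a 15-frame gap: 15 ÷ (1) = 15 s.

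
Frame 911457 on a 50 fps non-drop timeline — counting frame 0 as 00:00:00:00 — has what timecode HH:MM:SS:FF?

911457 ÷ 50 = 18229 full seconds, remainder 7 frames.
18229 s = 5 h 3 min 49 s.
Timecode: 05:03:49:07.

05:03:49:07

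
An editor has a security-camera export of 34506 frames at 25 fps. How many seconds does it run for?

Running time = 34506 / (25) = 1380.24 s.

1380.24 seconds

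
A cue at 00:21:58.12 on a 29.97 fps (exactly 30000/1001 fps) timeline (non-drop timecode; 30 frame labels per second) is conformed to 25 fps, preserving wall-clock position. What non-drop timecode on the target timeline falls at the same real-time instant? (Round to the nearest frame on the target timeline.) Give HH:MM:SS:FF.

00:21:59:18

Source frame index: (0×3600 + 21×60 + 58) × 30 + 12 = 39552.
Real time: 39552 / (30000/1001) = 824824/625 s.
Target frame: (824824/625) × (25) = 824824/25 ≈ 32992.960 → 32993.
At 25 labels/s: frame 32993 → 00:21:59:18.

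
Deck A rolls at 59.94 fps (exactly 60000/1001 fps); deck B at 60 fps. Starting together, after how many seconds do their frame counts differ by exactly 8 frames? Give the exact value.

The gap grows by |60 − 60000/1001| = 60/1001 frames per second.
Time for a 8-frame gap: 8 ÷ (60/1001) = 2002/15 s.

2002/15 seconds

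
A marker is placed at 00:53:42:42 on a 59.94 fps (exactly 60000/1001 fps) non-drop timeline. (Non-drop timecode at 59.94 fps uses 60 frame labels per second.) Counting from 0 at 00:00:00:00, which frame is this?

frame 193362

Total seconds to the label: (0 × 3600 + 53 × 60 + 42) = 3222.
Frame index = 3222 × 60 + 42 = 193362.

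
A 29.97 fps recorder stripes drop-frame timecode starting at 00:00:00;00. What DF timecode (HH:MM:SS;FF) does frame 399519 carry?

Ten DF minutes hold 17982 frames, so frame 399519 lies in block 22 (frames 395604–413585) with 3915 frames into that block.
The block's first minute is 1800 frames and the rest 1798 each; 3915 frames reaches minute 2, so 22 × 18 + 2 × 2 = 400 labels have been skipped so far.
Adding those back, label number 399519 + 400 = 399919 at 30 labels/s is 13330 s + 19 f = 3 h 42 min 10 s frame 19, i.e. 03:42:10;19.

03:42:10;19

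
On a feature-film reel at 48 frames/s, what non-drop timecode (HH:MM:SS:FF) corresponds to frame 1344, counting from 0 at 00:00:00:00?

00:00:28:00

1344 ÷ 48 = 28 full seconds, remainder 0 frames.
28 s = 0 h 0 min 28 s.
Timecode: 00:00:28:00.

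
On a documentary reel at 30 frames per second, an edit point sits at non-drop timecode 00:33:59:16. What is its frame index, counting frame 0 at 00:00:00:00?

Total seconds to the label: (0 × 3600 + 33 × 60 + 59) = 2039.
Frame index = 2039 × 30 + 16 = 61186.

61186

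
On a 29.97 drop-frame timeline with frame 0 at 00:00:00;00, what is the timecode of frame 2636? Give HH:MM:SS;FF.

Each 10-minute DF block holds 10 × 60 × 30 − 9 × 2 = 17982 frames. 2636 ÷ 17982 → 0 full blocks, remainder 2636.
Within the partial block the first minute is 1800 frames and each further minute 1798, so 1 further minute boundary passed. Total skipped labels = 18 × 0 + 2 × 1 = 2.
Non-drop label index = 2636 + 2 = 2638; at 30 labels/s that is 00:01:27:28, i.e. DF 00:01:27;28.

00:01:27;28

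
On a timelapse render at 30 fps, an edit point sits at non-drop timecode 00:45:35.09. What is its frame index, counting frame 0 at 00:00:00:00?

82059

Total seconds to the label: (0 × 3600 + 45 × 60 + 35) = 2735.
Frame index = 2735 × 30 + 9 = 82059.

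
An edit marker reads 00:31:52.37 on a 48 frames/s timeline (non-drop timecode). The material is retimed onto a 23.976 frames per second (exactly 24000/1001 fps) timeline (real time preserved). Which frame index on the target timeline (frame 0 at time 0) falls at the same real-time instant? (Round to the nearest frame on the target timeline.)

Source frame index: (0×3600 + 31×60 + 52) × 48 + 37 = 91813.
Real time: 91813 / (48) = 91813/48 s.
Target frame: (91813/48) × (24000/1001) = 45906500/1001 ≈ 45860.639 → 45861.

frame 45861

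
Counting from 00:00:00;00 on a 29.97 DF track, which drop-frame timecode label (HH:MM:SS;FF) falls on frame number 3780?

00:02:06;04

Ten DF minutes hold 17982 frames, so frame 3780 lies in block 0 (frames 0–17981) with 3780 frames into that block.
The block's first minute is 1800 frames and the rest 1798 each; 3780 frames reaches minute 2, so 0 × 18 + 2 × 2 = 4 labels have been skipped so far.
Adding those back, label number 3780 + 4 = 3784 at 30 labels/s is 126 s + 4 f = 0 h 2 min 6 s frame 4, i.e. 00:02:06;04.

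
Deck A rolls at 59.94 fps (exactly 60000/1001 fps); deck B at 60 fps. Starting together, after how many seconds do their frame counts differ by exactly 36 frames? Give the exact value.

The gap grows by |60 − 60000/1001| = 60/1001 frames per second.
Time for a 36-frame gap: 36 ÷ (60/1001) = 600.6 s.

600.6 seconds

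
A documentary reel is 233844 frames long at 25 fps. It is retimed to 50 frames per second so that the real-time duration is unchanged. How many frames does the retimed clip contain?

Frames at target rate = 233844 × (50) / (25) = 467688.

467688 frames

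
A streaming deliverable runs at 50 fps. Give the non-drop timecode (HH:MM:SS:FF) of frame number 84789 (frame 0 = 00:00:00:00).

84789 ÷ 50 = 1695 full seconds, remainder 39 frames.
1695 s = 0 h 28 min 15 s.
Timecode: 00:28:15:39.

00:28:15:39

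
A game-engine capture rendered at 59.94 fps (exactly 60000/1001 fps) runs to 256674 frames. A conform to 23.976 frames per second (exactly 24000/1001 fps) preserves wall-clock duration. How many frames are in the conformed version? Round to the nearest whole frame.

Frames at target rate = 256674 × (24000/1001) / (60000/1001) = 513348/5 ≈ 102669.600.
Nearest whole frame: 102670.

102670 frames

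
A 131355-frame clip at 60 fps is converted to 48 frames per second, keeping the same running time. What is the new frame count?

105084 frames

Target frames = source frames × (target rate / source rate) = 131355 × (48)/(60) = 131355 × 4/5 = 105084.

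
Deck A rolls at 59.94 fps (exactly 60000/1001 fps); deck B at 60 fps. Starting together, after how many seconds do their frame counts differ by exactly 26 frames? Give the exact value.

13013/30 seconds

The gap grows by |60 − 60000/1001| = 60/1001 frames per second.
Time for a 26-frame gap: 26 ÷ (60/1001) = 13013/30 s.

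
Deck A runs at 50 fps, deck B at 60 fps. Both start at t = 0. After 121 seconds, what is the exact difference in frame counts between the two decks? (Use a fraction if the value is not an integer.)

1210 frames

A emits 50 × 121 = 6050 frames; B emits 60 × 121 = 7260.
Difference = 1210 frames; B is ahead of A.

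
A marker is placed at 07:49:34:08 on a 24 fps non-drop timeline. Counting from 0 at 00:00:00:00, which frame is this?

Total seconds to the label: (7 × 3600 + 49 × 60 + 34) = 28174.
Frame index = 28174 × 24 + 8 = 676184.

676184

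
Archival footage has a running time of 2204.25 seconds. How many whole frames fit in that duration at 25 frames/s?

55106 frames

Frames = 2204.25 × 25 = 220425/4 ≈ 55106.2500.
Complete frames: 55106.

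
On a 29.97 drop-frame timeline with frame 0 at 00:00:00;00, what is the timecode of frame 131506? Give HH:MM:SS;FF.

01:13:07;28

Ten DF minutes hold 17982 frames, so frame 131506 lies in block 7 (frames 125874–143855) with 5632 frames into that block.
The block's first minute is 1800 frames and the rest 1798 each; 5632 frames reaches minute 3, so 7 × 18 + 3 × 2 = 132 labels have been skipped so far.
Adding those back, label number 131506 + 132 = 131638 at 30 labels/s is 4387 s + 28 f = 1 h 13 min 7 s frame 28, i.e. 01:13:07;28.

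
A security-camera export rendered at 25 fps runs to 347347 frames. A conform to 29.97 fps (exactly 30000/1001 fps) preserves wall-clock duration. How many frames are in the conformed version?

Target frames = source frames × (target rate / source rate) = 347347 × (30000/1001)/(25) = 347347 × 1200/1001 = 416400.

416400 frames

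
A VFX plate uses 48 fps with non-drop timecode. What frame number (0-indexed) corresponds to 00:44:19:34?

127666

Total seconds to the label: (0 × 3600 + 44 × 60 + 19) = 2659.
Frame index = 2659 × 48 + 34 = 127666.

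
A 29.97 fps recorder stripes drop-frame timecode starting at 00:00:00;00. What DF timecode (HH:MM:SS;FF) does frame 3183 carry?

Each 10-minute DF block holds 10 × 60 × 30 − 9 × 2 = 17982 frames. 3183 ÷ 17982 → 0 full blocks, remainder 3183.
Within the partial block the first minute is 1800 frames and each further minute 1798, so 1 further minute boundary passed. Total skipped labels = 18 × 0 + 2 × 1 = 2.
Non-drop label index = 3183 + 2 = 3185; at 30 labels/s that is 00:01:46:05, i.e. DF 00:01:46;05.

00:01:46;05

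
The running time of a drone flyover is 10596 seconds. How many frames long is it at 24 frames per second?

254304 frames

Frames = 10596 × 24 = 254304.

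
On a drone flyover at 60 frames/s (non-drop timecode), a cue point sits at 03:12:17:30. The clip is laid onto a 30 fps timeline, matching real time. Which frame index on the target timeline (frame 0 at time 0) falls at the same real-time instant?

Source frame index: (3×3600 + 12×60 + 17) × 60 + 30 = 692250.
Real time: 692250 / (60) = 23075/2 s.
Target frame: (23075/2) × (30) = 346125.

frame 346125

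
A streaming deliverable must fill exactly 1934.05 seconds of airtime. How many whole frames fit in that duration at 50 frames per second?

96702 frames

Frames = 1934.05 × 50 = 193405/2 ≈ 96702.5000.
Complete frames: 96702.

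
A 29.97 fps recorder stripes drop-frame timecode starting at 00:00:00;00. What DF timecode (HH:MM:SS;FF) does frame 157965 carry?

Ten DF minutes hold 17982 frames, so frame 157965 lies in block 8 (frames 143856–161837) with 14109 frames into that block.
The block's first minute is 1800 frames and the rest 1798 each; 14109 frames reaches minute 7, so 8 × 18 + 7 × 2 = 158 labels have been skipped so far.
Adding those back, label number 157965 + 158 = 158123 at 30 labels/s is 5270 s + 23 f = 1 h 27 min 50 s frame 23, i.e. 01:27:50;23.

01:27:50;23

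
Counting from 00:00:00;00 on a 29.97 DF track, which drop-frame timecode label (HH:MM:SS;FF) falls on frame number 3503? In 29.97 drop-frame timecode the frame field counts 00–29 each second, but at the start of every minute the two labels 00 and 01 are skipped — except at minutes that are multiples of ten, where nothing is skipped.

00:01:56;25

Ten DF minutes hold 17982 frames, so frame 3503 lies in block 0 (frames 0–17981) with 3503 frames into that block.
The block's first minute is 1800 frames and the rest 1798 each; 3503 frames reaches minute 1, so 0 × 18 + 1 × 2 = 2 labels have been skipped so far.
Adding those back, label number 3503 + 2 = 3505 at 30 labels/s is 116 s + 25 f = 0 h 1 min 56 s frame 25, i.e. 00:01:56;25.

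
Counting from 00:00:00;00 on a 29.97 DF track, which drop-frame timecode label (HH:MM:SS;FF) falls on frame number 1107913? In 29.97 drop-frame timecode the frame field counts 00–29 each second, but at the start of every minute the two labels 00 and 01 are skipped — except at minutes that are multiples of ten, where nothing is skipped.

Ten DF minutes hold 17982 frames, so frame 1107913 lies in block 61 (frames 1096902–1114883) with 11011 frames into that block.
The block's first minute is 1800 frames and the rest 1798 each; 11011 frames reaches minute 6, so 61 × 18 + 6 × 2 = 1110 labels have been skipped so far.
Adding those back, label number 1107913 + 1110 = 1109023 at 30 labels/s is 36967 s + 13 f = 10 h 16 min 7 s frame 13, i.e. 10:16:07;13.

10:16:07;13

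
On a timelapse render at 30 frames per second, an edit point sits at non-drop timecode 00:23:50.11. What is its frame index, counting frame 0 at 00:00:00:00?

Total seconds to the label: (0 × 3600 + 23 × 60 + 50) = 1430.
Frame index = 1430 × 30 + 11 = 42911.

frame 42911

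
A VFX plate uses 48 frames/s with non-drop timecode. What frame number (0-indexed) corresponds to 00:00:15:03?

Total seconds to the label: (0 × 3600 + 0 × 60 + 15) = 15.
Frame index = 15 × 48 + 3 = 723.

723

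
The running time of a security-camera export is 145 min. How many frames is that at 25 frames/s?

217500 frames

145 min = 8700 s.
Frames = 8700 × 25 = 217500.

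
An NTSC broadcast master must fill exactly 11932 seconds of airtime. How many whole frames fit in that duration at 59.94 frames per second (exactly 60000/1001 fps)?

Frames = 11932 × 60000/1001 = 715920000/1001 ≈ 715204.7952.
Complete frames: 715204.

715204 frames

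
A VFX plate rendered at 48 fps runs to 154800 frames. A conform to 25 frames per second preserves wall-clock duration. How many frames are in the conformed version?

Target frames = source frames × (target rate / source rate) = 154800 × (25)/(48) = 154800 × 25/48 = 80625.

80625 frames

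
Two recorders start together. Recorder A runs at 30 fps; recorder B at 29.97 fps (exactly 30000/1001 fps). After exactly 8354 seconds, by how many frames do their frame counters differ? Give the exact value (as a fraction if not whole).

250620/1001 frames

A emits 30 × 8354 = 250620 frames; B emits 30000/1001 × 8354 = 250620000/1001.
Difference = 250620/1001 frames (≈ 250.3696); B is behind A.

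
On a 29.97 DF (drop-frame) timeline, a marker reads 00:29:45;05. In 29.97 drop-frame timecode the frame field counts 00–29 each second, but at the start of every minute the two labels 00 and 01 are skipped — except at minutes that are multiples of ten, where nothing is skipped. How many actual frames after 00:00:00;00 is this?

53501

Complete 10-minute blocks: 2, each 17982 frames → 35964.
Remaining 9 whole minutes in the current block: 1800 + 8 × 1798 = 16184 frames.
Within the current minute: 45 × 30 + 5 − 2 = 1353 (labels ;00/;01 skipped at this minute). Total = 35964 + 16184 + 1353 = 53501.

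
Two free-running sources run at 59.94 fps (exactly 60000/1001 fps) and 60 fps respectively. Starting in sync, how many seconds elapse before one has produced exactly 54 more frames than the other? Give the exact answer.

The gap grows by |60 − 60000/1001| = 60/1001 frames per second.
Time for a 54-frame gap: 54 ÷ (60/1001) = 900.9 s.

900.9 seconds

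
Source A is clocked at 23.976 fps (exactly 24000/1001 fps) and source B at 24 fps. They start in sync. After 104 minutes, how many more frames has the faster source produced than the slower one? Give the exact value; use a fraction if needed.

104 min = 6240 s.
A emits 24000/1001 × 6240 = 11520000/77 frames; B emits 24 × 6240 = 149760.
Difference = 11520/77 frames (≈ 149.6104); B is ahead of A.

11520/77 frames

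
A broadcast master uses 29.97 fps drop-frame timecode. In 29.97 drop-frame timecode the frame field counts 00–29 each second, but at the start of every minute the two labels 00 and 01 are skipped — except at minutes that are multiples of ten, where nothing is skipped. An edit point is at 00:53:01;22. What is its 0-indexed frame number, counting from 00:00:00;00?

As if non-drop at 30 labels/s: (0 × 3600 + 53 × 60 + 1) × 30 + 22 = 95452.
Minute boundaries passed: 53; those not divisible by 10: 53 − 5 = 48; dropped labels = 2 × 48 = 96.
Actual frame index = 95452 − 96 = 95356.

95356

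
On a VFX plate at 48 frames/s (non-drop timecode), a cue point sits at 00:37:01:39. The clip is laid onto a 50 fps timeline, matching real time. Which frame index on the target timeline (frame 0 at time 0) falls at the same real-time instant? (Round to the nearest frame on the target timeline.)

frame 111091

Source frame index: (0×3600 + 37×60 + 1) × 48 + 39 = 106647.
Real time: 106647 / (48) = 35549/16 s.
Target frame: (35549/16) × (50) = 888725/8 ≈ 111090.625 → 111091.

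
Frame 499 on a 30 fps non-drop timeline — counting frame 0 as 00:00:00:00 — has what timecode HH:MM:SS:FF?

499 ÷ 30 = 16 full seconds, remainder 19 frames.
16 s = 0 h 0 min 16 s.
Timecode: 00:00:16:19.

00:00:16:19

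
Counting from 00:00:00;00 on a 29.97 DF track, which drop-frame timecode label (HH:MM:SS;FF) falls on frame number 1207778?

11:11:39;16

Ten DF minutes hold 17982 frames, so frame 1207778 lies in block 67 (frames 1204794–1222775) with 2984 frames into that block.
The block's first minute is 1800 frames and the rest 1798 each; 2984 frames reaches minute 1, so 67 × 18 + 1 × 2 = 1208 labels have been skipped so far.
Adding those back, label number 1207778 + 1208 = 1208986 at 30 labels/s is 40299 s + 16 f = 11 h 11 min 39 s frame 16, i.e. 11:11:39;16.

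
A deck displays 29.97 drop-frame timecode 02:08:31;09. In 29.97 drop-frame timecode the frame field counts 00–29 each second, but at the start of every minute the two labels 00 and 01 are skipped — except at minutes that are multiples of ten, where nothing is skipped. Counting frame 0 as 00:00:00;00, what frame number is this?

231107

Complete 10-minute blocks: 12, each 17982 frames → 215784.
Remaining 8 whole minutes in the current block: 1800 + 7 × 1798 = 14386 frames.
Within the current minute: 31 × 30 + 9 − 2 = 937 (labels ;00/;01 skipped at this minute). Total = 215784 + 14386 + 937 = 231107.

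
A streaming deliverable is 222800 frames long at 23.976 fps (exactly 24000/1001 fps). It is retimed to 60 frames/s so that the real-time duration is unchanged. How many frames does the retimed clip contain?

557557 frames

Target frames = source frames × (target rate / source rate) = 222800 × (60)/(24000/1001) = 222800 × 1001/400 = 557557.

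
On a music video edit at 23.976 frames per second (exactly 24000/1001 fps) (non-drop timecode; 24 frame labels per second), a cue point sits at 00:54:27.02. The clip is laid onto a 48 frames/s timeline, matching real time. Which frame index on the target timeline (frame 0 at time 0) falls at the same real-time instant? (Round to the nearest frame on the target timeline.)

Source frame index: (0×3600 + 54×60 + 27) × 24 + 2 = 78410.
Real time: 78410 / (24000/1001) = 7848841/2400 s.
Target frame: (7848841/2400) × (48) = 7848841/50 ≈ 156976.820 → 156977.

frame 156977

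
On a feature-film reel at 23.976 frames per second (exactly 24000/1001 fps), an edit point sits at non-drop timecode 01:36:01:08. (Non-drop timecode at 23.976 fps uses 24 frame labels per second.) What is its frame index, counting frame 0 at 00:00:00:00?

138272

Total seconds to the label: (1 × 3600 + 36 × 60 + 1) = 5761.
Frame index = 5761 × 24 + 8 = 138272.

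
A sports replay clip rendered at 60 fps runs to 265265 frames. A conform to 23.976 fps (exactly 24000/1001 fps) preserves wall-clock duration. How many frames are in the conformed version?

106000 frames

Target frames = source frames × (target rate / source rate) = 265265 × (24000/1001)/(60) = 265265 × 400/1001 = 106000.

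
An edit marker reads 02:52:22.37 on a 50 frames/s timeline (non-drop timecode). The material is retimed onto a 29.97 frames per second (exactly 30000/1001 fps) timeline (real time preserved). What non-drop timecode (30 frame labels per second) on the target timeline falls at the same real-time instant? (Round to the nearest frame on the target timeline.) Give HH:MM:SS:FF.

02:52:12:12

Source frame index: (2×3600 + 52×60 + 22) × 50 + 37 = 517137.
Real time: 517137 / (50) = 517137/50 s.
Target frame: (517137/50) × (30000/1001) = 310282200/1001 ≈ 309972.228 → 309972.
At 30 labels/s: frame 309972 → 02:52:12:12.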